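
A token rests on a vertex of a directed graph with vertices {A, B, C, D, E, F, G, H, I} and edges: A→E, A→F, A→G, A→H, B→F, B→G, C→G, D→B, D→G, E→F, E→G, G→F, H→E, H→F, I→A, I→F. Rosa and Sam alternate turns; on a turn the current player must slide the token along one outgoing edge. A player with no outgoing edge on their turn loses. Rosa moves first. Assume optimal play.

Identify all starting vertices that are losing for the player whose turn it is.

C, D, F

Compute win/loss labels from the base case upward. A position with no move is L. Any other position is W if it can reach an L in one move, else L.
Every edge goes from a vertex to one that appears earlier in the order F, G, E, B, H, D, A, I, C, so processing vertices in that order labels each vertex after all of its successors.
F: no outgoing edge → L
G: W (go to F, an L position)
E: W (go to F, an L position)
B: W (go to F, an L position)
H: W (go to F, an L position)
D: L (options B(W), G(W) are all W)
A: W (go to F, an L position)
I: W (go to F, an L position)
C: L (sole option G(W) is W)
Reading off the rows marked L gives the requested list; there are 3 such vertices.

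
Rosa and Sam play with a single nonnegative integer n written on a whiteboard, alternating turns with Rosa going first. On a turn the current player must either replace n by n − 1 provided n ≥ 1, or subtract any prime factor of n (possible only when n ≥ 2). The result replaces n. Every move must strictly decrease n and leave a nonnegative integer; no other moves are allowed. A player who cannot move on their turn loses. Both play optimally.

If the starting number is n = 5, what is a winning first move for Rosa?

Move to 0.

Positions with no move are L. A position that does have a move is losing for the player to move precisely when every available move leads to a winning position for the opponent. Fill in the labels:
n=0: no move → L
n=1: can move to 0, which is L ⇒ W
n=2: can move to 0, which is L ⇒ W
n=3: can move to 0, which is L ⇒ W
n=4: moves to 2(W), 3(W); every one is W ⇒ L
n=5: can move to 0, which is L ⇒ W
From 5, the L positions reachable in one move are: 0, 4. Any move reaching one of these is winning.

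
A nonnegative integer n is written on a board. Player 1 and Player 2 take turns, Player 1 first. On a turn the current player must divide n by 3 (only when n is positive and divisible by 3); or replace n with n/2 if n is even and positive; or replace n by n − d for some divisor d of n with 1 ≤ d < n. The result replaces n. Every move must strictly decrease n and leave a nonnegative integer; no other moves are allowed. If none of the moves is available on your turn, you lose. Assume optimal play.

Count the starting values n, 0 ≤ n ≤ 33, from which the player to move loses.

Compute win/loss labels from the base case upward. A position with no move is L. Any other position is W if it can reach an L in one move, else L.
n=0: no move → L
n=1: no move → L
n=2: reaches L-position 1 → W
n=3: reaches L-position 1 → W
n=4: only reaches 2(W), 3(W), all W → L
n=5: reaches L-position 4 → W
n=6: reaches L-position 4 → W
n=7: only reaches 6(W), which is W → L
n=8: reaches L-position 4 → W
n=9: only reaches 3(W), 6(W), 8(W), all W → L
n=10: reaches L-position 9 → W
n=11: only reaches 10(W), which is W → L
n=12: reaches L-position 4 → W
n=13: only reaches 12(W), which is W → L
n=14: reaches L-position 7 → W
n=15: only reaches 5(W), 10(W), 12(W), 14(W), all W → L
n=16: reaches L-position 15 → W
n=17: only reaches 16(W), which is W → L
n=18: reaches L-position 9 → W
n=19: only reaches 18(W), which is W → L
n=20: reaches L-position 15 → W
n=21: reaches L-position 7 → W
n=22: reaches L-position 11 → W
n=23: only reaches 22(W), which is W → L
n=24: reaches L-position 23 → W
n=25: only reaches 20(W), 24(W), all W → L
n=26: reaches L-position 13 → W
n=27: reaches L-position 9 → W
n=28: only reaches 14(W), 21(W), 24(W), 26(W), 27(W), all W → L
n=29: reaches L-position 28 → W
n=30: reaches L-position 15 → W
n=31: only reaches 30(W), which is W → L
n=32: reaches L-position 28 → W
n=33: reaches L-position 11 → W
L entries with 0 ≤ n ≤ 33: n = 0, 1, 4, 7, 9, 11, 13, 15, 17, 19, 23, 25, 28, 31; that makes 14.

14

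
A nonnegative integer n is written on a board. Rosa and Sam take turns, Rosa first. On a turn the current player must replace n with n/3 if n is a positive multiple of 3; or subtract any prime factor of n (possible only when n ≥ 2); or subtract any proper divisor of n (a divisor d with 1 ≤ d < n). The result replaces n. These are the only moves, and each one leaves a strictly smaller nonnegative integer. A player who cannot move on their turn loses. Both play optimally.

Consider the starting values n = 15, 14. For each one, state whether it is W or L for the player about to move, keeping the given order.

Positions with no move are L. A position that does have a move is losing for the player to move precisely when every available move leads to a winning position for the opponent. Fill in the labels:
n=0: no move → L
n=1: no move → L
n=2: W (go to 0, an L position)
n=3: W (go to 0, an L position)
n=4: L (options 2(W), 3(W) are all W)
n=5: W (go to 0, an L position)
n=6: W (go to 4, an L position)
n=7: W (go to 0, an L position)
n=8: W (go to 4, an L position)
n=9: L (options 3(W), 6(W), 8(W) are all W)
n=10: W (go to 9, an L position)
n=11: W (go to 0, an L position)
n=12: W (go to 4, an L position)
n=13: W (go to 0, an L position)
n=14: L (options 7(W), 12(W), 13(W) are all W)
n=15: W (go to 14, an L position)

15: W, 14: L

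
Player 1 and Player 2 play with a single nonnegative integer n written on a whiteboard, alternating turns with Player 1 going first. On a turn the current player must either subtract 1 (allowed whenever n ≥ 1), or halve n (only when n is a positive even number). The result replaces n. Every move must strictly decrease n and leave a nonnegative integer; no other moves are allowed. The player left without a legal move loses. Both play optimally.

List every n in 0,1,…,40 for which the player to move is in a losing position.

0, 2, 5, 7, 9, 11, 13, 15, 17, 19, 21, 23, 25, 27, 29, 31, 33, 35, 37, 39

Label each position W (a win for the player to move) or L (a loss). A position with no legal move is L; any other position is W exactly when some move reaches an L, and L when every move reaches a W.
n=0: no move → L
n=1: →0(L), so W
n=2: →1(W) only, which is W, so L
n=3: →2(L), so W
n=4: →2(L), so W
n=5: →4(W) only, which is W, so L
n=6: →5(L), so W
n=7: →6(W) only, which is W, so L
n=8: →7(L), so W
n=9: →8(W) only, which is W, so L
n=10: →5(L), so W
n=11: →10(W) only, which is W, so L
n=12: →11(L), so W
n=13: →12(W) only, which is W, so L
n=14: →7(L), so W
n=15: →14(W) only, which is W, so L
n=16: →15(L), so W
n=17: →16(W) only, which is W, so L
n=18: →9(L), so W
n=19: →18(W) only, which is W, so L
n=20: →19(L), so W
n=21: →20(W) only, which is W, so L
n=22: →11(L), so W
n=23: →22(W) only, which is W, so L
n=24: →23(L), so W
n=25: →24(W) only, which is W, so L
n=26: →13(L), so W
n=27: →26(W) only, which is W, so L
n=28: →27(L), so W
n=29: →28(W) only, which is W, so L
n=30: →15(L), so W
n=31: →30(W) only, which is W, so L
n=32: →31(L), so W
n=33: →32(W) only, which is W, so L
n=34: →17(L), so W
n=35: →34(W) only, which is W, so L
n=36: →35(L), so W
n=37: →36(W) only, which is W, so L
n=38: →19(L), so W
n=39: →38(W) only, which is W, so L
n=40: →39(L), so W
The losing starting values of n are exactly the entries labelled L in this table (20 of them).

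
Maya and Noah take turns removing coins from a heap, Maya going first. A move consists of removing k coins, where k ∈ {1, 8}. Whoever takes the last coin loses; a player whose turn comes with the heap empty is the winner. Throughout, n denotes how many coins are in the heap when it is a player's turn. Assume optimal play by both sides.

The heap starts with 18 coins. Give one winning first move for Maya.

Remove 8, leaving 10.

Build the W/L table. Terminal = W. A non-terminal position is W if it has a move to some L; otherwise it is L.
n=0: no move; the opponent has just taken the last coin and therefore loses → W
n=1: only reaches 0(W), which is W → L
n=2: reaches L-position 1 → W
n=3: only reaches 2(W), which is W → L
n=4: reaches L-position 3 → W
n=5: only reaches 4(W), which is W → L
n=6: reaches L-position 5 → W
n=7: only reaches 6(W), which is W → L
n=8: reaches L-position 7 → W
n=9: reaches L-position 1 → W
n=10: only reaches 9(W), 2(W), all W → L
n=11: reaches L-position 10 → W
n=12: only reaches 11(W), 4(W), all W → L
n=13: reaches L-position 12 → W
n=14: only reaches 13(W), 6(W), all W → L
n=15: reaches L-position 14 → W
n=16: only reaches 15(W), 8(W), all W → L
n=17: reaches L-position 16 → W
n=18: reaches L-position 10 → W
From 18, the L positions reachable in one move are: 10.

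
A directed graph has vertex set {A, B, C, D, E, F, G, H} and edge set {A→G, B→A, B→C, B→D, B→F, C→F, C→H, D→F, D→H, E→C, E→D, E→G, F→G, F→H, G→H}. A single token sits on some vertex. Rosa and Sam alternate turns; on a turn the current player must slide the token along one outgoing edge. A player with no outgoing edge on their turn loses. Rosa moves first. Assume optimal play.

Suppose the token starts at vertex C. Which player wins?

Rosa wins.

Classify positions by backward induction: terminal positions (no move available) are L. From any other position, the mover wins iff some move reaches an L.
Every edge goes from a vertex to one that appears earlier in the order H, G, F, D, C, A, B, E, so processing vertices in that order labels each vertex after all of its successors.
H: no outgoing edge → L
G: reaches L-position H → W
F: reaches L-position H → W
D: reaches L-position H → W
C: reaches L-position H → W
A: only reaches G(W), which is W → L
B: reaches L-position A → W
E: only reaches C(W), D(W), G(W), all W → L
From C Rosa can move to H, reaching an L position.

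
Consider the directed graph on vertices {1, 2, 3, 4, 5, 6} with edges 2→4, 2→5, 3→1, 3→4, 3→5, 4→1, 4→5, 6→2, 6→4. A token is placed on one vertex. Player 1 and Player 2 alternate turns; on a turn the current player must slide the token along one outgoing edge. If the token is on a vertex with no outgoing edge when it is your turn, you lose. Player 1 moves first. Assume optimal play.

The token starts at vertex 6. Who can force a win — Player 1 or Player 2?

Build the W/L table. Terminal = L. A non-terminal position is W if it has a move to some L; otherwise it is L.
Every edge goes from a vertex to one that appears earlier in the order 1, 5, 4, 3, 2, 6, so processing vertices in that order labels each vertex after all of its successors.
1: no outgoing edge → L
5: no outgoing edge → L
4: reaches L-position 5 → W
3: reaches L-position 5 → W
2: reaches L-position 5 → W
6: only reaches 2(W), 4(W), all W → L
Every move from 6 reaches a W position, so the mover loses.

Player 2 wins.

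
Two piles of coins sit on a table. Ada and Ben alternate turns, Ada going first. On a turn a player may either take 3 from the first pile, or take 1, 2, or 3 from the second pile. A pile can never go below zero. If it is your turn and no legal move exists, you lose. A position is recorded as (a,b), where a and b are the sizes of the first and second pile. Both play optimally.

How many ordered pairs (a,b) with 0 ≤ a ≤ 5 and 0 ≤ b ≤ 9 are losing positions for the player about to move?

18

Classify positions by backward induction: terminal positions (no move available) are L. From any other position, the mover wins iff some move reaches an L.
Every move lowers a or b (never raises either), so fill the grid row by row in increasing a, and left to right within a row: each cell's successors are then already labelled.
      b=0  b=1  b=2  b=3  b=4  b=5  b=6  b=7  b=8  b=9
a=0:    L    W    W    W    L    W    W    W    L    W
a=1:    L    W    W    W    L    W    W    W    L    W
a=2:    L    W    W    W    L    W    W    W    L    W
a=3:    W    L    W    W    W    L    W    W    W    L
a=4:    W    L    W    W    W    L    W    W    W    L
a=5:    W    L    W    W    W    L    W    W    W    L
Cells with no legal move (terminal, hence L): (0,0), (1,0), (2,0).
The remaining L cells, each justified by listing all of its moves:
(0,4): moves to (0,3)(W), (0,2)(W), (0,1)(W); every one is W ⇒ L
(0,8): moves to (0,7)(W), (0,6)(W), (0,5)(W); every one is W ⇒ L
(1,4): moves to (1,3)(W), (1,2)(W), (1,1)(W); every one is W ⇒ L
(1,8): moves to (1,7)(W), (1,6)(W), (1,5)(W); every one is W ⇒ L
(2,4): moves to (2,3)(W), (2,2)(W), (2,1)(W); every one is W ⇒ L
(2,8): moves to (2,7)(W), (2,6)(W), (2,5)(W); every one is W ⇒ L
(3,1): moves to (0,1)(W), (3,0)(W); every one is W ⇒ L
(3,5): moves to (0,5)(W), (3,4)(W), (3,3)(W), (3,2)(W); every one is W ⇒ L
(3,9): moves to (0,9)(W), (3,8)(W), (3,7)(W), (3,6)(W); every one is W ⇒ L
(4,1): moves to (1,1)(W), (4,0)(W); every one is W ⇒ L
(4,5): moves to (1,5)(W), (4,4)(W), (4,3)(W), (4,2)(W); every one is W ⇒ L
(4,9): moves to (1,9)(W), (4,8)(W), (4,7)(W), (4,6)(W); every one is W ⇒ L
(5,1): moves to (2,1)(W), (5,0)(W); every one is W ⇒ L
(5,5): moves to (2,5)(W), (5,4)(W), (5,3)(W), (5,2)(W); every one is W ⇒ L
(5,9): moves to (2,9)(W), (5,8)(W), (5,7)(W), (5,6)(W); every one is W ⇒ L
Every other cell has at least one move into one of the L cells above, so it is W.
L cells per row: a=0: 3, a=1: 3, a=2: 3, a=3: 3, a=4: 3, a=5: 3; total 18.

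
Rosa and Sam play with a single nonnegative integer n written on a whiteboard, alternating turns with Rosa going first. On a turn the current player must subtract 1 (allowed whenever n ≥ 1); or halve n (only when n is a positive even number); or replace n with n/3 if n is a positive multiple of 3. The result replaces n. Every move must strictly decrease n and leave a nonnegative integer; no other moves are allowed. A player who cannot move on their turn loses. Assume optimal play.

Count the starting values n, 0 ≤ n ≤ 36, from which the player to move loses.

Label each position W (a win for the player to move) or L (a loss). A position with no legal move is L; any other position is W exactly when some move reaches an L, and L when every move reaches a W.
n=0: no move → L
n=1: can move to 0, which is L ⇒ W
n=2: the only move is to 1(W), a W ⇒ L
n=3: can move to 2, which is L ⇒ W
n=4: can move to 2, which is L ⇒ W
n=5: the only move is to 4(W), a W ⇒ L
n=6: can move to 2, which is L ⇒ W
n=7: the only move is to 6(W), a W ⇒ L
n=8: can move to 7, which is L ⇒ W
n=9: moves to 3(W), 8(W); every one is W ⇒ L
n=10: can move to 5, which is L ⇒ W
n=11: the only move is to 10(W), a W ⇒ L
n=12: can move to 11, which is L ⇒ W
n=13: the only move is to 12(W), a W ⇒ L
n=14: can move to 7, which is L ⇒ W
n=15: can move to 5, which is L ⇒ W
n=16: moves to 8(W), 15(W); every one is W ⇒ L
n=17: can move to 16, which is L ⇒ W
n=18: can move to 9, which is L ⇒ W
n=19: the only move is to 18(W), a W ⇒ L
n=20: can move to 19, which is L ⇒ W
n=21: can move to 7, which is L ⇒ W
n=22: can move to 11, which is L ⇒ W
n=23: the only move is to 22(W), a W ⇒ L
n=24: can move to 23, which is L ⇒ W
n=25: the only move is to 24(W), a W ⇒ L
n=26: can move to 13, which is L ⇒ W
n=27: can move to 9, which is L ⇒ W
n=28: moves to 14(W), 27(W); every one is W ⇒ L
n=29: can move to 28, which is L ⇒ W
n=30: moves to 10(W), 15(W), 29(W); every one is W ⇒ L
n=31: can move to 30, which is L ⇒ W
n=32: can move to 16, which is L ⇒ W
n=33: can move to 11, which is L ⇒ W
n=34: moves to 17(W), 33(W); every one is W ⇒ L
n=35: can move to 34, which is L ⇒ W
n=36: moves to 12(W), 18(W), 35(W); every one is W ⇒ L
L entries with 0 ≤ n ≤ 36: n = 0, 2, 5, 7, 9, 11, 13, 16, 19, 23, 25, 28, 30, 34, 36; that makes 15.

15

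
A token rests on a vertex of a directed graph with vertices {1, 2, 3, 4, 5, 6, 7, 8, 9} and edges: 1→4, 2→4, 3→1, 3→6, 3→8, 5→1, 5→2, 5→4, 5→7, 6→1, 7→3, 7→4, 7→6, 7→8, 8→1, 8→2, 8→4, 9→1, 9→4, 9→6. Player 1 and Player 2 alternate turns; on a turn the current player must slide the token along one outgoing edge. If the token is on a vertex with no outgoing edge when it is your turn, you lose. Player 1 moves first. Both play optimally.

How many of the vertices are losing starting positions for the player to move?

2

Use the standard recursion: the mover loses at a terminal position; elsewhere, the mover wins exactly when some move hands the opponent an L position.
Every edge goes from a vertex to one that appears earlier in the order 4, 2, 1, 6, 8, 9, 3, 7, 5, so processing vertices in that order labels each vertex after all of its successors.
4: no outgoing edge → L
2: W (go to 4, an L position)
1: W (go to 4, an L position)
6: L (sole option 1(W) is W)
8: W (go to 4, an L position)
9: W (go to 6, an L position)
3: W (go to 6, an L position)
7: W (go to 6, an L position)
5: W (go to 4, an L position)
The L vertices are 4, 6; that is 2 in all.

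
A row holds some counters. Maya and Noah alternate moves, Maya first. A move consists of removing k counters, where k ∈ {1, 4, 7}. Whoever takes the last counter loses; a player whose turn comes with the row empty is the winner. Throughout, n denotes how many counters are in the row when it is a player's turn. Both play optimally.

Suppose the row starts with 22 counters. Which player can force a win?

Noah wins.

Compute win/loss labels from the base case upward. A position with no move is W. Any other position is W if it can reach an L in one move, else L.
n=0: no move; the opponent has just taken the last counter and therefore loses → W
n=1: the only move is to 0(W), a W ⇒ L
n=2: can move to 1, which is L ⇒ W
n=3: the only move is to 2(W), a W ⇒ L
n=4: can move to 3, which is L ⇒ W
n=5: can move to 1, which is L ⇒ W
n=6: moves to 5(W), 2(W); every one is W ⇒ L
n=7: can move to 6, which is L ⇒ W
n=8: can move to 1, which is L ⇒ W
n=9: moves to 8(W), 5(W), 2(W); every one is W ⇒ L
n=10: can move to 9, which is L ⇒ W
n=11: moves to 10(W), 7(W), 4(W); every one is W ⇒ L
n=12: can move to 11, which is L ⇒ W
n=13: can move to 9, which is L ⇒ W
n=14: moves to 13(W), 10(W), 7(W); every one is W ⇒ L
n=15: can move to 14, which is L ⇒ W
n=16: can move to 9, which is L ⇒ W
n=17: moves to 16(W), 13(W), 10(W); every one is W ⇒ L
n=18: can move to 17, which is L ⇒ W
n=19: moves to 18(W), 15(W), 12(W); every one is W ⇒ L
n=20: can move to 19, which is L ⇒ W
n=21: can move to 17, which is L ⇒ W
n=22: moves to 21(W), 18(W), 15(W); every one is W ⇒ L
Every move from 22 reaches a W position, so the mover loses.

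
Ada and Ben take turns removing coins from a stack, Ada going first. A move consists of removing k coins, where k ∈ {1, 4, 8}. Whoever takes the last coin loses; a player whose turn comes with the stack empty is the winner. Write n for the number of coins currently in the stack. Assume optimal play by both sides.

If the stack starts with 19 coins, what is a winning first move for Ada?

Remove 1, leaving 18.

Use the standard recursion: the mover wins at a terminal position; elsewhere, the mover wins exactly when some move hands the opponent an L position.
n=0: no move; the opponent has just taken the last coin and therefore loses → W
n=1: the only move is to 0(W), a W ⇒ L
n=2: can move to 1, which is L ⇒ W
n=3: the only move is to 2(W), a W ⇒ L
n=4: can move to 3, which is L ⇒ W
n=5: can move to 1, which is L ⇒ W
n=6: moves to 5(W), 2(W); every one is W ⇒ L
n=7: can move to 6, which is L ⇒ W
n=8: moves to 7(W), 4(W), 0(W); every one is W ⇒ L
n=9: can move to 8, which is L ⇒ W
n=10: can move to 6, which is L ⇒ W
n=11: can move to 3, which is L ⇒ W
n=12: can move to 8, which is L ⇒ W
n=13: moves to 12(W), 9(W), 5(W); every one is W ⇒ L
n=14: can move to 13, which is L ⇒ W
n=15: moves to 14(W), 11(W), 7(W); every one is W ⇒ L
n=16: can move to 15, which is L ⇒ W
n=17: can move to 13, which is L ⇒ W
n=18: moves to 17(W), 14(W), 10(W); every one is W ⇒ L
n=19: can move to 18, which is L ⇒ W
From 19, the L positions reachable in one move are: 18, 15. Any move reaching one of these is winning.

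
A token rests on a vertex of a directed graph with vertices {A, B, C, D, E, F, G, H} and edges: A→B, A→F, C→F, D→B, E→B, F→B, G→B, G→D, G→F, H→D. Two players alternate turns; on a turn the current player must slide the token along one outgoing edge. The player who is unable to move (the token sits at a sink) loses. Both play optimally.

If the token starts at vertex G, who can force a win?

The first player wins.

Label each position W (a win for the player to move) or L (a loss). A position with no legal move is L; any other position is W exactly when some move reaches an L, and L when every move reaches a W.
Every edge goes from a vertex to one that appears earlier in the order B, F, A, E, D, G, C, H, so processing vertices in that order labels each vertex after all of its successors.
B: no outgoing edge → L
F: W (go to B, an L position)
A: W (go to B, an L position)
E: W (go to B, an L position)
D: W (go to B, an L position)
G: W (go to B, an L position)
C: L (sole option F(W) is W)
H: L (sole option D(W) is W)
From G the player to move can move to B, reaching an L position.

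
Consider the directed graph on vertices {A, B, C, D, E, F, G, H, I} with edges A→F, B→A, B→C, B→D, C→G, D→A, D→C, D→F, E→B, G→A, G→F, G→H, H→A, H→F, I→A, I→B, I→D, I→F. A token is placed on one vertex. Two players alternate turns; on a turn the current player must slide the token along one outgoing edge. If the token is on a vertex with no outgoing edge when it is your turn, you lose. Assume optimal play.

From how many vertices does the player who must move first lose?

3

Classify positions by backward induction: terminal positions (no move available) are L. From any other position, the mover wins iff some move reaches an L.
Every edge goes from a vertex to one that appears earlier in the order F, A, H, G, C, D, B, I, E, so processing vertices in that order labels each vertex after all of its successors.
F: no outgoing edge → L
A: W (go to F, an L position)
H: W (go to F, an L position)
G: W (go to F, an L position)
C: L (sole option G(W) is W)
D: W (go to C, an L position)
B: W (go to C, an L position)
I: W (go to F, an L position)
E: L (sole option B(W) is W)
The L vertices are C, E, F; that is 3 in all.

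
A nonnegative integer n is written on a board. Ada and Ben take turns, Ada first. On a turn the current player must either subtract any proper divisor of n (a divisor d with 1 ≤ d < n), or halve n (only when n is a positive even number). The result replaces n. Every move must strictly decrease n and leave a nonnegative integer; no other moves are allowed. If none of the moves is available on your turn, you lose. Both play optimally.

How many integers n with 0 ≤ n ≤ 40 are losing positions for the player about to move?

Build the W/L table. Terminal = L. A non-terminal position is W if it has a move to some L; otherwise it is L.
n=0: no move → L
n=1: no move → L
n=2: can move to 1, which is L ⇒ W
n=3: the only move is to 2(W), a W ⇒ L
n=4: can move to 3, which is L ⇒ W
n=5: the only move is to 4(W), a W ⇒ L
n=6: can move to 3, which is L ⇒ W
n=7: the only move is to 6(W), a W ⇒ L
n=8: can move to 7, which is L ⇒ W
n=9: moves to 6(W), 8(W); every one is W ⇒ L
n=10: can move to 5, which is L ⇒ W
n=11: the only move is to 10(W), a W ⇒ L
n=12: can move to 9, which is L ⇒ W
n=13: the only move is to 12(W), a W ⇒ L
n=14: can move to 7, which is L ⇒ W
n=15: moves to 10(W), 12(W), 14(W); every one is W ⇒ L
n=16: can move to 15, which is L ⇒ W
n=17: the only move is to 16(W), a W ⇒ L
n=18: can move to 9, which is L ⇒ W
n=19: the only move is to 18(W), a W ⇒ L
n=20: can move to 15, which is L ⇒ W
n=21: moves to 14(W), 18(W), 20(W); every one is W ⇒ L
n=22: can move to 11, which is L ⇒ W
n=23: the only move is to 22(W), a W ⇒ L
n=24: can move to 21, which is L ⇒ W
n=25: moves to 20(W), 24(W); every one is W ⇒ L
n=26: can move to 13, which is L ⇒ W
n=27: moves to 18(W), 24(W), 26(W); every one is W ⇒ L
n=28: can move to 21, which is L ⇒ W
n=29: the only move is to 28(W), a W ⇒ L
n=30: can move to 15, which is L ⇒ W
n=31: the only move is to 30(W), a W ⇒ L
n=32: can move to 31, which is L ⇒ W
n=33: moves to 22(W), 30(W), 32(W); every one is W ⇒ L
n=34: can move to 17, which is L ⇒ W
n=35: moves to 28(W), 30(W), 34(W); every one is W ⇒ L
n=36: can move to 27, which is L ⇒ W
n=37: the only move is to 36(W), a W ⇒ L
n=38: can move to 19, which is L ⇒ W
n=39: moves to 26(W), 36(W), 38(W); every one is W ⇒ L
n=40: can move to 35, which is L ⇒ W
L entries with 0 ≤ n ≤ 40: n = 0, 1, 3, 5, 7, 9, 11, 13, 15, 17, 19, 21, 23, 25, 27, 29, 31, 33, 35, 37, 39; that makes 21.

21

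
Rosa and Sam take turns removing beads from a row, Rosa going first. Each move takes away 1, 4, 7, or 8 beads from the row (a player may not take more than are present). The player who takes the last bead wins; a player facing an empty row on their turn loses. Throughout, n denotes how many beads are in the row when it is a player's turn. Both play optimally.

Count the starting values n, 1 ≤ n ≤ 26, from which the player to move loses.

6

Build the W/L table. Terminal = L. A non-terminal position is W if it has a move to some L; otherwise it is L.
n=0: no move → L
n=1: reaches L-position 0 → W
n=2: only reaches 1(W), which is W → L
n=3: reaches L-position 2 → W
n=4: reaches L-position 0 → W
n=5: only reaches 4(W), 1(W), all W → L
n=6: reaches L-position 5 → W
n=7: reaches L-position 0 → W
n=8: reaches L-position 0 → W
n=9: reaches L-position 5 → W
n=10: reaches L-position 2 → W
n=11: only reaches 10(W), 7(W), 4(W), 3(W), all W → L
n=12: reaches L-position 11 → W
n=13: reaches L-position 5 → W
n=14: only reaches 13(W), 10(W), 7(W), 6(W), all W → L
n=15: reaches L-position 14 → W
n=16: only reaches 15(W), 12(W), 9(W), 8(W), all W → L
n=17: reaches L-position 16 → W
n=18: reaches L-position 14 → W
n=19: reaches L-position 11 → W
n=20: reaches L-position 16 → W
n=21: reaches L-position 14 → W
n=22: reaches L-position 14 → W
n=23: reaches L-position 16 → W
n=24: reaches L-position 16 → W
n=25: only reaches 24(W), 21(W), 18(W), 17(W), all W → L
n=26: reaches L-position 25 → W
L entries with 1 ≤ n ≤ 26 (n=0 is outside the asked range and is not counted): n = 2, 5, 11, 14, 16, 25; that makes 6.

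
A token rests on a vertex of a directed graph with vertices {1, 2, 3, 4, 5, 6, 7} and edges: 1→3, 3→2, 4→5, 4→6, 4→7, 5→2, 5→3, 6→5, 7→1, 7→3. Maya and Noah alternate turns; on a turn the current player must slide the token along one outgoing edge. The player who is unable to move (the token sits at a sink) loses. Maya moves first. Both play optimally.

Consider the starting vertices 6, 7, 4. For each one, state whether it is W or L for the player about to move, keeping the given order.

Classify positions by backward induction: terminal positions (no move available) are L. From any other position, the mover wins iff some move reaches an L.
Every edge goes from a vertex to one that appears earlier in the order 2, 3, 5, 1, 7, 6, 4, so processing vertices in that order labels each vertex after all of its successors.
2: no outgoing edge → L
3: reaches L-position 2 → W
5: reaches L-position 2 → W
1: only reaches 3(W), which is W → L
7: reaches L-position 1 → W
6: only reaches 5(W), which is W → L
4: reaches L-position 6 → W

6: L, 7: W, 4: W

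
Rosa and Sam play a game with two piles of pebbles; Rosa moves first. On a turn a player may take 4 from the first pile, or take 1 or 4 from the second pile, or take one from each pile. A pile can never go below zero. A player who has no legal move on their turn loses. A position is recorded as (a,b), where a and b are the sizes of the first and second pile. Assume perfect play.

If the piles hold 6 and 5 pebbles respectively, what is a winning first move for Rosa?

Label each position W (a win for the player to move) or L (a loss). A position with no legal move is L; any other position is W exactly when some move reaches an L, and L when every move reaches a W.
No move ever increases a pile, so every position that can arise here has a ≤ 6 and b ≤ 5; it is enough to label the cells with 0 ≤ a ≤ 6 and 0 ≤ b ≤ 5.
Every move lowers a or b (never raises either), so fill the grid row by row in increasing a, and left to right within a row: each cell's successors are then already labelled.
      b=0  b=1  b=2  b=3  b=4  b=5
a=0:    L    W    L    W    W    L
a=1:    L    W    L    W    W    L
a=2:    L    W    L    W    W    L
a=3:    L    W    L    W    W    L
a=4:    W    W    W    W    L    W
a=5:    W    L    W    L    W    W
a=6:    W    L    W    L    W    W
Cells with no legal move (terminal, hence L): (0,0), (1,0), (2,0), (3,0).
The remaining L cells, each justified by listing all of its moves:
(0,2): L (sole option (0,1)(W) is W)
(0,5): L (options (0,4)(W), (0,1)(W) are all W)
(1,2): L (options (1,1)(W), (0,1)(W) are all W)
(1,5): L (options (1,4)(W), (1,1)(W), (0,4)(W) are all W)
(2,2): L (options (2,1)(W), (1,1)(W) are all W)
(2,5): L (options (2,4)(W), (2,1)(W), (1,4)(W) are all W)
(3,2): L (options (3,1)(W), (2,1)(W) are all W)
(3,5): L (options (3,4)(W), (3,1)(W), (2,4)(W) are all W)
(4,4): L (options (0,4)(W), (4,3)(W), (4,0)(W), (3,3)(W) are all W)
(5,1): L (options (1,1)(W), (5,0)(W), (4,0)(W) are all W)
(5,3): L (options (1,3)(W), (5,2)(W), (4,2)(W) are all W)
(6,1): L (options (2,1)(W), (6,0)(W), (5,0)(W) are all W)
(6,3): L (options (2,3)(W), (6,2)(W), (5,2)(W) are all W)
Every other cell has at least one move into one of the L cells above, so it is W.
From (6,5), the L positions reachable in one move are: (2,5), (6,1). Any move reaching one of these is winning.

Move to (2,5).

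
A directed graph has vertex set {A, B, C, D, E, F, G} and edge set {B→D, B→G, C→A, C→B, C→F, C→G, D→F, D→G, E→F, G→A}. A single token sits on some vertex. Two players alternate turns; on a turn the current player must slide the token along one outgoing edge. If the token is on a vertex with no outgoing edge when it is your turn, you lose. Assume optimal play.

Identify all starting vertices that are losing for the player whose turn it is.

A, B, F

Work bottom-up. With no move the player to move loses. Otherwise the position is W if at least one move leads to an L position for the opponent, and L if every move leads to a W.
Every edge goes from a vertex to one that appears earlier in the order F, A, G, D, E, B, C, so processing vertices in that order labels each vertex after all of its successors.
F: no outgoing edge → L
A: no outgoing edge → L
G: reaches L-position A → W
D: reaches L-position F → W
E: reaches L-position F → W
B: only reaches D(W), G(W), all W → L
C: reaches L-position B → W
The losing starting vertices are exactly the entries labelled L in this table (3 of them).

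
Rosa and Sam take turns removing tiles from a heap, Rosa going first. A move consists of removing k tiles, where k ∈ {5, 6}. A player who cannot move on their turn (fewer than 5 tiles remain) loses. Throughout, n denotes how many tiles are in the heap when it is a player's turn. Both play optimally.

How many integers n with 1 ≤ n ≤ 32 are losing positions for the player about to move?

Classify positions by backward induction: terminal positions (no move available) are L. From any other position, the mover wins iff some move reaches an L.
n=0: no move → L
n=1: no move → L
n=2: no move → L
n=3: no move → L
n=4: no move → L
n=5: can move to 0, which is L ⇒ W
n=6: can move to 1, which is L ⇒ W
n=7: can move to 2, which is L ⇒ W
n=8: can move to 3, which is L ⇒ W
n=9: can move to 4, which is L ⇒ W
n=10: can move to 4, which is L ⇒ W
n=11: moves to 6(W), 5(W); every one is W ⇒ L
n=12: moves to 7(W), 6(W); every one is W ⇒ L
n=13: moves to 8(W), 7(W); every one is W ⇒ L
n=14: moves to 9(W), 8(W); every one is W ⇒ L
n=15: moves to 10(W), 9(W); every one is W ⇒ L
n=16: can move to 11, which is L ⇒ W
n=17: can move to 12, which is L ⇒ W
n=18: can move to 13, which is L ⇒ W
n=19: can move to 14, which is L ⇒ W
n=20: can move to 15, which is L ⇒ W
n=21: can move to 15, which is L ⇒ W
n=22: moves to 17(W), 16(W); every one is W ⇒ L
n=23: moves to 18(W), 17(W); every one is W ⇒ L
n=24: moves to 19(W), 18(W); every one is W ⇒ L
n=25: moves to 20(W), 19(W); every one is W ⇒ L
n=26: moves to 21(W), 20(W); every one is W ⇒ L
n=27: can move to 22, which is L ⇒ W
n=28: can move to 23, which is L ⇒ W
n=29: can move to 24, which is L ⇒ W
n=30: can move to 25, which is L ⇒ W
n=31: can move to 26, which is L ⇒ W
n=32: can move to 26, which is L ⇒ W
L entries with 1 ≤ n ≤ 32 (n=0 is outside the asked range and is not counted): n = 1, 2, 3, 4, 11, 12, 13, 14, 15, 22, 23, 24, 25, 26; that makes 14.

14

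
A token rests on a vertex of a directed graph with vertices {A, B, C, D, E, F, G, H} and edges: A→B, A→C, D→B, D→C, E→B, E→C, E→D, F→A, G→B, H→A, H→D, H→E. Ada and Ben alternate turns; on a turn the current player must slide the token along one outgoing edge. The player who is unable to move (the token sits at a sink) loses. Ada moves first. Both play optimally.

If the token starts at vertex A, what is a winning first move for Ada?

Compute win/loss labels from the base case upward. A position with no move is L. Any other position is W if it can reach an L in one move, else L.
Every edge goes from a vertex to one that appears earlier in the order C, B, D, E, A, F, G, H, so processing vertices in that order labels each vertex after all of its successors.
C: no outgoing edge → L
B: no outgoing edge → L
D: →B(L), so W
E: →B(L), so W
A: →B(L), so W
F: →A(W) only, which is W, so L
G: →B(L), so W
H: →A(W), E(W), D(W) — all W, so L
From A, the L positions reachable in one move are: B, C. Any move reaching one of these is winning.

Move to B.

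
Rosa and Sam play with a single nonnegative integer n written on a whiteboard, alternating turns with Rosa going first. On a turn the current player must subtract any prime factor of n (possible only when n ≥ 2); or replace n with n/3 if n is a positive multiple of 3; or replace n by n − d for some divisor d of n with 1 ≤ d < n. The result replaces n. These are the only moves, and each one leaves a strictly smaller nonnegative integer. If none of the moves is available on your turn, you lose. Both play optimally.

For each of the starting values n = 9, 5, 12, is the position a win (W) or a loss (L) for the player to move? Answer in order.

9: L, 5: W, 12: W

Label each position W (a win for the player to move) or L (a loss). A position with no legal move is L; any other position is W exactly when some move reaches an L, and L when every move reaches a W.
n=0: no move → L
n=1: no move → L
n=2: →0(L), so W
n=3: →0(L), so W
n=4: →2(W), 3(W) — all W, so L
n=5: →0(L), so W
n=6: →4(L), so W
n=7: →0(L), so W
n=8: →4(L), so W
n=9: →3(W), 6(W), 8(W) — all W, so L
n=10: →9(L), so W
n=11: →0(L), so W
n=12: →4(L), so W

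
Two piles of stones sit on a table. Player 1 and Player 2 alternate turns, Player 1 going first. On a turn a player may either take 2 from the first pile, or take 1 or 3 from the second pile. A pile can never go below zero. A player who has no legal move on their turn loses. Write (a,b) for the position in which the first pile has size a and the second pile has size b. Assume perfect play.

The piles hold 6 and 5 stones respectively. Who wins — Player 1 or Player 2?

Player 2 wins.

Build the W/L table. Terminal = L. A non-terminal position is W if it has a move to some L; otherwise it is L.
No move ever increases a pile, so every position that can arise here has a ≤ 6 and b ≤ 5; it is enough to label the cells with 0 ≤ a ≤ 6 and 0 ≤ b ≤ 5.
Every move lowers a or b (never raises either), so fill the grid row by row in increasing a, and left to right within a row: each cell's successors are then already labelled.
      b=0  b=1  b=2  b=3  b=4  b=5
a=0:    L    W    L    W    L    W
a=1:    L    W    L    W    L    W
a=2:    W    L    W    L    W    L
a=3:    W    L    W    L    W    L
a=4:    L    W    L    W    L    W
a=5:    L    W    L    W    L    W
a=6:    W    L    W    L    W    L
Cells with no legal move (terminal, hence L): (0,0), (1,0).
The remaining L cells, each justified by listing all of its moves:
(0,2): →(0,1)(W) only, which is W, so L
(0,4): →(0,3)(W), (0,1)(W) — all W, so L
(1,2): →(1,1)(W) only, which is W, so L
(1,4): →(1,3)(W), (1,1)(W) — all W, so L
(2,1): →(0,1)(W), (2,0)(W) — all W, so L
(2,3): →(0,3)(W), (2,2)(W), (2,0)(W) — all W, so L
(2,5): →(0,5)(W), (2,4)(W), (2,2)(W) — all W, so L
(3,1): →(1,1)(W), (3,0)(W) — all W, so L
(3,3): →(1,3)(W), (3,2)(W), (3,0)(W) — all W, so L
(3,5): →(1,5)(W), (3,4)(W), (3,2)(W) — all W, so L
(4,0): →(2,0)(W) only, which is W, so L
(4,2): →(2,2)(W), (4,1)(W) — all W, so L
(4,4): →(2,4)(W), (4,3)(W), (4,1)(W) — all W, so L
(5,0): →(3,0)(W) only, which is W, so L
(5,2): →(3,2)(W), (5,1)(W) — all W, so L
(5,4): →(3,4)(W), (5,3)(W), (5,1)(W) — all W, so L
(6,1): →(4,1)(W), (6,0)(W) — all W, so L
(6,3): →(4,3)(W), (6,2)(W), (6,0)(W) — all W, so L
(6,5): →(4,5)(W), (6,4)(W), (6,2)(W) — all W, so L
Every other cell has at least one move into one of the L cells above, so it is W.
Every move from (6,5) reaches a W position, so the mover loses.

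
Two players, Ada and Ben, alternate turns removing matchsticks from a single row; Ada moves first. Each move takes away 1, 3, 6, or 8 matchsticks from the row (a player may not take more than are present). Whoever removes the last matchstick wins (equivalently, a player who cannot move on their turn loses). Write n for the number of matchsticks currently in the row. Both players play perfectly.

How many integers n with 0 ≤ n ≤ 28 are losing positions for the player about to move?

10

Compute win/loss labels from the base case upward. A position with no move is L. Any other position is W if it can reach an L in one move, else L.
n=0: no move → L
n=1: W (go to 0, an L position)
n=2: L (sole option 1(W) is W)
n=3: W (go to 2, an L position)
n=4: L (options 3(W), 1(W) are all W)
n=5: W (go to 4, an L position)
n=6: W (go to 0, an L position)
n=7: W (go to 4, an L position)
n=8: W (go to 2, an L position)
n=9: L (options 8(W), 6(W), 3(W), 1(W) are all W)
n=10: W (go to 9, an L position)
n=11: L (options 10(W), 8(W), 5(W), 3(W) are all W)
n=12: W (go to 11, an L position)
n=13: L (options 12(W), 10(W), 7(W), 5(W) are all W)
n=14: W (go to 13, an L position)
n=15: W (go to 9, an L position)
n=16: W (go to 13, an L position)
n=17: W (go to 11, an L position)
n=18: L (options 17(W), 15(W), 12(W), 10(W) are all W)
n=19: W (go to 18, an L position)
n=20: L (options 19(W), 17(W), 14(W), 12(W) are all W)
n=21: W (go to 20, an L position)
n=22: L (options 21(W), 19(W), 16(W), 14(W) are all W)
n=23: W (go to 22, an L position)
n=24: W (go to 18, an L position)
n=25: W (go to 22, an L position)
n=26: W (go to 20, an L position)
n=27: L (options 26(W), 24(W), 21(W), 19(W) are all W)
n=28: W (go to 27, an L position)
L entries with 0 ≤ n ≤ 28: n = 0, 2, 4, 9, 11, 13, 18, 20, 22, 27; that makes 10.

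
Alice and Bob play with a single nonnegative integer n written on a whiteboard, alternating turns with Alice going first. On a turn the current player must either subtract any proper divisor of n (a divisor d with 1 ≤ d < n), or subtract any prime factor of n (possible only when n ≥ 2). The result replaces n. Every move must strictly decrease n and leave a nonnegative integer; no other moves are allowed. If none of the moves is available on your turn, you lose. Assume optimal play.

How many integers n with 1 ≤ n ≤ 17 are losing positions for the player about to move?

Label each position W (a win for the player to move) or L (a loss). A position with no legal move is L; any other position is W exactly when some move reaches an L, and L when every move reaches a W.
n=0: no move → L
n=1: no move → L
n=2: can move to 0, which is L ⇒ W
n=3: can move to 0, which is L ⇒ W
n=4: moves to 2(W), 3(W); every one is W ⇒ L
n=5: can move to 0, which is L ⇒ W
n=6: can move to 4, which is L ⇒ W
n=7: can move to 0, which is L ⇒ W
n=8: can move to 4, which is L ⇒ W
n=9: moves to 6(W), 8(W); every one is W ⇒ L
n=10: can move to 9, which is L ⇒ W
n=11: can move to 0, which is L ⇒ W
n=12: can move to 9, which is L ⇒ W
n=13: can move to 0, which is L ⇒ W
n=14: moves to 7(W), 12(W), 13(W); every one is W ⇒ L
n=15: can move to 14, which is L ⇒ W
n=16: can move to 14, which is L ⇒ W
n=17: can move to 0, which is L ⇒ W
L entries with 1 ≤ n ≤ 17 (n=0 is outside the asked range and is not counted): n = 1, 4, 9, 14; that makes 4.

4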